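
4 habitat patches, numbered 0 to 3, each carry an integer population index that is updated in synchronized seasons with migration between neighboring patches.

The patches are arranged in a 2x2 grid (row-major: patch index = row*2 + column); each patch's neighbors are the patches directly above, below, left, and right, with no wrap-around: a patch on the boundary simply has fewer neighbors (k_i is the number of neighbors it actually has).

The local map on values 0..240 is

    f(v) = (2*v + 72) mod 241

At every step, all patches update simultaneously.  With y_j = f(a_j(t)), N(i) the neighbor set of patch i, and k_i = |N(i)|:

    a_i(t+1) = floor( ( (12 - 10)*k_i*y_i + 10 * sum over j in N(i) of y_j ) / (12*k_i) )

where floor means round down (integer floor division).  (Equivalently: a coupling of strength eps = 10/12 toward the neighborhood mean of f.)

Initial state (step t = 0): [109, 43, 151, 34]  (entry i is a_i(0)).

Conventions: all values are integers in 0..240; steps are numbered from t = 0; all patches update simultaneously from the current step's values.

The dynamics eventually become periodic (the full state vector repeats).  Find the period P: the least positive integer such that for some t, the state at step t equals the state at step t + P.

Answer: 24
Key observation: The state at step 27, [222, 222, 222, 222], reappears at step 51 — and no state repeats earlier — so the cycle the system enters has period 24.

Derivation:
t=0: [109, 43, 151, 34]
t=1: [129, 105, 100, 144]
t=2: [44, 93, 91, 49]
t=3: [39, 140, 139, 40]
t=4: [116, 144, 144, 117]
t=5: [109, 73, 73, 110]
t=6: [189, 78, 78, 190]
t=7: [224, 213, 213, 225]
t=8: [19, 35, 35, 20]
t=9: [136, 116, 116, 137]
t=10: [69, 97, 97, 70]
t=11: [55, 180, 180, 56]
t=12: [189, 184, 184, 189]
t=13: [200, 207, 207, 200]
t=14: [41, 193, 193, 41]
t=15: [206, 164, 164, 206]
t=16: [132, 28, 28, 132]
t=17: [122, 100, 100, 122]
t=18: [38, 67, 67, 38]
t=19: [196, 157, 157, 196]
t=20: [158, 210, 210, 158]
t=21: [32, 124, 124, 32]
t=22: [88, 126, 126, 88]
t=23: [70, 19, 19, 70]
t=24: [127, 195, 195, 127]
t=25: [198, 107, 107, 198]
t=26: [75, 196, 196, 75]
t=27: [222, 222, 222, 222]
t=28: [34, 34, 34, 34]
t=29: [140, 140, 140, 140]
t=30: [111, 111, 111, 111]
t=31: [53, 53, 53, 53]
t=32: [178, 178, 178, 178]
t=33: [187, 187, 187, 187]
t=34: [205, 205, 205, 205]
t=35: [0, 0, 0, 0]
t=36: [72, 72, 72, 72]
t=37: [216, 216, 216, 216]
t=38: [22, 22, 22, 22]
t=39: [116, 116, 116, 116]
t=40: [63, 63, 63, 63]
t=41: [198, 198, 198, 198]
t=42: [227, 227, 227, 227]
t=43: [44, 44, 44, 44]
t=44: [160, 160, 160, 160]
t=45: [151, 151, 151, 151]
t=46: [133, 133, 133, 133]
t=47: [97, 97, 97, 97]
t=48: [25, 25, 25, 25]
t=49: [122, 122, 122, 122]
t=50: [75, 75, 75, 75]
t=51: [222, 222, 222, 222]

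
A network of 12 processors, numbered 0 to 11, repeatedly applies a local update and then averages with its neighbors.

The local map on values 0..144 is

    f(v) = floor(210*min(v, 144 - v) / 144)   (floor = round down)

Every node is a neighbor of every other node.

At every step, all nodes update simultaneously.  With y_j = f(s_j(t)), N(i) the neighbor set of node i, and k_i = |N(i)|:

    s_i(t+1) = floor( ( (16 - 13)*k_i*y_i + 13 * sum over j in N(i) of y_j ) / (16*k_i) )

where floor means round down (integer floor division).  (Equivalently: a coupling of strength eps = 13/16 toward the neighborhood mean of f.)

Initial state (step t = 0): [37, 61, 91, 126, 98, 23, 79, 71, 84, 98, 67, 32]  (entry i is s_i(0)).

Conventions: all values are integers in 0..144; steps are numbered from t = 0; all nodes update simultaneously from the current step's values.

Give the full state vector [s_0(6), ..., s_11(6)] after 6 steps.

Answer: [102, 102, 102, 102, 102, 102, 102, 102, 102, 102, 102, 102]

Derivation:
t=0: [37, 61, 91, 126, 98, 23, 79, 71, 84, 98, 67, 32]
t=1: [67, 71, 70, 64, 69, 65, 72, 73, 71, 69, 72, 67]
t=2: [99, 100, 100, 99, 100, 99, 100, 100, 100, 100, 100, 99]
t=3: [64, 64, 64, 64, 64, 64, 64, 64, 64, 64, 64, 64]
t=4: [93, 93, 93, 93, 93, 93, 93, 93, 93, 93, 93, 93]
t=5: [74, 74, 74, 74, 74, 74, 74, 74, 74, 74, 74, 74]
t=6: [102, 102, 102, 102, 102, 102, 102, 102, 102, 102, 102, 102]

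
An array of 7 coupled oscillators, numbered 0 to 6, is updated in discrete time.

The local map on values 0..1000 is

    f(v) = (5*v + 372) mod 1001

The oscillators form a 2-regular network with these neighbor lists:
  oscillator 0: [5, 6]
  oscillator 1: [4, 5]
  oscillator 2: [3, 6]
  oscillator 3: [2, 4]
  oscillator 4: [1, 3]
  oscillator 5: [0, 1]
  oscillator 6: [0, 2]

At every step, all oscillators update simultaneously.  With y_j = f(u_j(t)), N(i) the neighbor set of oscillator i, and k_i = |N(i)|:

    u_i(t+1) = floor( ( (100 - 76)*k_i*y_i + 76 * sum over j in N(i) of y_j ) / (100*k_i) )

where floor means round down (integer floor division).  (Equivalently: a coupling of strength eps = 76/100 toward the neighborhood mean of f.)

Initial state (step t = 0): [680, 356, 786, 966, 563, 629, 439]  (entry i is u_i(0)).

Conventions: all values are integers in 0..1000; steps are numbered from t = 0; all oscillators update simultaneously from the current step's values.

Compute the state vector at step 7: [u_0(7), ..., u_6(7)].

Simulating step by step:
t=0: [680, 356, 786, 966, 563, 629, 439]
t=1: [594, 301, 361, 230, 176, 472, 541]
t=2: [386, 583, 268, 286, 591, 636, 213]
t=3: [446, 399, 640, 585, 490, 353, 488]
t=4: [503, 450, 556, 598, 447, 399, 638]
t=5: [563, 517, 384, 372, 517, 659, 527]
t=6: [298, 844, 158, 528, 679, 592, 181]
t=7: [436, 556, 146, 353, 410, 629, 454]

Answer: [436, 556, 146, 353, 410, 629, 454]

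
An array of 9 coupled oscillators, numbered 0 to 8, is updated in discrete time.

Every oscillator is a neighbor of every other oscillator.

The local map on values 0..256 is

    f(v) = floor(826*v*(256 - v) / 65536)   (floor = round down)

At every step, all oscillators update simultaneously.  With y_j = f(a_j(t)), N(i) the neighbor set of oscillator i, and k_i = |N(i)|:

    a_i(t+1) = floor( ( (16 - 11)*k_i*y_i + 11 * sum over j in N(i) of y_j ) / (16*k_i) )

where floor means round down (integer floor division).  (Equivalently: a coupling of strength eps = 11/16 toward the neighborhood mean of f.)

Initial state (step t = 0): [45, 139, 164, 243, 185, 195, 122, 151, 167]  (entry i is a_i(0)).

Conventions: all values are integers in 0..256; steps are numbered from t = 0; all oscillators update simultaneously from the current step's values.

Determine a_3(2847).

Answer: a_3(2847) = 129
Key observation: The state at step 10, [206, 206, 206, 206, 206, 206, 206, 206, 206], reappears at step 12: the system is in a cycle of period 2 from step 10 on.  Therefore the state at step 2847 equals the state at step 10 + ((2847 - 10) mod 2) = 11, which is [129, 129, 129, 129, 129, 129, 129, 129, 129].

Derivation:
t=0: [45, 139, 164, 243, 185, 195, 122, 151, 167]
t=1: [152, 171, 168, 134, 162, 159, 171, 170, 167]
t=2: [192, 188, 189, 193, 190, 191, 188, 188, 189]
t=3: [157, 158, 158, 156, 158, 157, 158, 158, 158]
t=4: [195, 195, 195, 195, 195, 195, 195, 195, 195]
t=5: [149, 149, 149, 149, 149, 149, 149, 149, 149]
t=6: [200, 200, 200, 200, 200, 200, 200, 200, 200]
t=7: [141, 141, 141, 141, 141, 141, 141, 141, 141]
t=8: [204, 204, 204, 204, 204, 204, 204, 204, 204]
t=9: [133, 133, 133, 133, 133, 133, 133, 133, 133]
t=10: [206, 206, 206, 206, 206, 206, 206, 206, 206]
t=11: [129, 129, 129, 129, 129, 129, 129, 129, 129]
t=12: [206, 206, 206, 206, 206, 206, 206, 206, 206]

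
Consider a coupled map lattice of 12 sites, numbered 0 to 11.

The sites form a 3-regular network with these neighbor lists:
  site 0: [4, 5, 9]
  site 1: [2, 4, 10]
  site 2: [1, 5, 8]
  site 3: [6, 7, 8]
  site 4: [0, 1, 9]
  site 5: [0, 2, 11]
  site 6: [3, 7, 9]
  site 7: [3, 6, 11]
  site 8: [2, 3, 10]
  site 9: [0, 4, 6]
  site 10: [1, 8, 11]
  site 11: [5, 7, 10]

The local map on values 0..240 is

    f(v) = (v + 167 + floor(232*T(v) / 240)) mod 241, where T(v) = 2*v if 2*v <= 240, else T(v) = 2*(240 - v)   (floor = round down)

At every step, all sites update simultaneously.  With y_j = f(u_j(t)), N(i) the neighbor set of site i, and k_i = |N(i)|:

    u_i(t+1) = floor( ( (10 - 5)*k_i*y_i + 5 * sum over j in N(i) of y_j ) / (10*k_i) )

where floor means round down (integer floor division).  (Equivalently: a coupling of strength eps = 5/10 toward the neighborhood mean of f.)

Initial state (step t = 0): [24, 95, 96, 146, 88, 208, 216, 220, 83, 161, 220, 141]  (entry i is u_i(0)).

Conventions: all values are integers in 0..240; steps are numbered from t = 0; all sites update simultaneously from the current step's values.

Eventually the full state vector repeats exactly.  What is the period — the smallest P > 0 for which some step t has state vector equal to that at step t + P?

Answer: 2
Key observation: The state at step 21, [204, 208, 183, 184, 204, 206, 206, 206, 128, 204, 183, 206], reappears at step 23 — and no state repeats earlier — so the cycle the system enters has period 2.

Derivation:
t=0: [24, 95, 96, 146, 88, 208, 216, 220, 83, 161, 220, 141]
t=1: [221, 197, 198, 96, 205, 174, 166, 128, 151, 221, 157, 102]
t=2: [192, 170, 176, 148, 194, 215, 187, 125, 73, 194, 74, 155]
t=3: [205, 211, 205, 69, 212, 167, 149, 54, 133, 209, 134, 62]
t=4: [202, 165, 174, 83, 193, 200, 72, 82, 70, 163, 65, 110]
t=5: [208, 210, 208, 156, 216, 174, 163, 135, 150, 209, 120, 84]
t=6: [199, 167, 169, 46, 191, 207, 155, 80, 43, 200, 81, 133]
t=7: [203, 218, 196, 66, 212, 174, 72, 94, 101, 171, 133, 98]
t=8: [208, 163, 209, 152, 198, 216, 160, 178, 169, 203, 115, 181]
t=9: [196, 188, 206, 119, 207, 195, 191, 189, 153, 206, 126, 182]
t=10: [203, 177, 169, 88, 201, 208, 179, 184, 46, 200, 88, 185]
t=11: [200, 215, 195, 175, 205, 205, 211, 212, 130, 205, 175, 208]
t=12: [200, 199, 173, 181, 197, 200, 199, 198, 123, 198, 181, 200]
t=13: [203, 211, 187, 184, 205, 207, 207, 207, 128, 204, 184, 206]
t=14: [198, 201, 177, 179, 197, 200, 200, 199, 123, 198, 178, 200]
t=15: [204, 209, 185, 184, 205, 206, 206, 206, 128, 204, 184, 206]
t=16: [198, 202, 178, 179, 197, 200, 200, 200, 123, 198, 179, 200]
t=17: [204, 209, 184, 184, 204, 206, 206, 206, 128, 204, 184, 206]
t=18: [198, 202, 179, 179, 198, 200, 200, 200, 123, 198, 179, 200]
t=19: [204, 208, 184, 184, 204, 206, 206, 206, 128, 204, 184, 206]
t=20: [198, 203, 179, 179, 198, 200, 200, 200, 123, 198, 179, 200]
t=21: [204, 208, 183, 184, 204, 206, 206, 206, 128, 204, 183, 206]
t=22: [198, 203, 179, 179, 198, 201, 200, 200, 123, 198, 179, 200]
t=23: [204, 208, 183, 184, 204, 206, 206, 206, 128, 204, 183, 206]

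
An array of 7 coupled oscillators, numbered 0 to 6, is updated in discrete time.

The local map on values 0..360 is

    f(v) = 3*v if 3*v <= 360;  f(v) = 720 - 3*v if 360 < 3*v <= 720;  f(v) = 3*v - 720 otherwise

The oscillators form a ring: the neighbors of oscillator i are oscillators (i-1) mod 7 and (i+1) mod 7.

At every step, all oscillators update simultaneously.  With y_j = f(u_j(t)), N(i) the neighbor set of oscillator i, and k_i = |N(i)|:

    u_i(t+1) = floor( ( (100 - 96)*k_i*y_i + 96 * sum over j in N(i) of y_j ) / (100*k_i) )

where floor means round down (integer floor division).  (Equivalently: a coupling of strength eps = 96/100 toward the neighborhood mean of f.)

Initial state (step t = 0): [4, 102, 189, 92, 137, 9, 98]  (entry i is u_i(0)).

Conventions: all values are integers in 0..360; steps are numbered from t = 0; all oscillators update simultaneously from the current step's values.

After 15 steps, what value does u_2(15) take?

Simulating step by step:
t=0: [4, 102, 189, 92, 137, 9, 98]
t=1: [288, 91, 285, 232, 157, 290, 30]
t=2: [180, 144, 147, 185, 93, 168, 144]
t=3: [283, 231, 228, 274, 194, 280, 201]
t=4: [74, 80, 63, 87, 112, 127, 124]
t=5: [291, 206, 248, 262, 301, 341, 283]
t=6: [117, 89, 81, 102, 184, 161, 224]
t=7: [165, 295, 284, 209, 267, 113, 284]
t=8: [151, 177, 129, 105, 210, 115, 276]
t=9: [153, 295, 255, 215, 320, 108, 298]
t=10: [173, 153, 117, 139, 201, 211, 287]
t=11: [201, 275, 284, 236, 191, 127, 143]
t=12: [194, 123, 61, 134, 174, 223, 230]
t=13: [188, 168, 328, 195, 185, 111, 91]
t=14: [240, 210, 179, 211, 231, 223, 245]
t=15: [50, 91, 92, 104, 67, 22, 25]

Answer: u_2(15) = 92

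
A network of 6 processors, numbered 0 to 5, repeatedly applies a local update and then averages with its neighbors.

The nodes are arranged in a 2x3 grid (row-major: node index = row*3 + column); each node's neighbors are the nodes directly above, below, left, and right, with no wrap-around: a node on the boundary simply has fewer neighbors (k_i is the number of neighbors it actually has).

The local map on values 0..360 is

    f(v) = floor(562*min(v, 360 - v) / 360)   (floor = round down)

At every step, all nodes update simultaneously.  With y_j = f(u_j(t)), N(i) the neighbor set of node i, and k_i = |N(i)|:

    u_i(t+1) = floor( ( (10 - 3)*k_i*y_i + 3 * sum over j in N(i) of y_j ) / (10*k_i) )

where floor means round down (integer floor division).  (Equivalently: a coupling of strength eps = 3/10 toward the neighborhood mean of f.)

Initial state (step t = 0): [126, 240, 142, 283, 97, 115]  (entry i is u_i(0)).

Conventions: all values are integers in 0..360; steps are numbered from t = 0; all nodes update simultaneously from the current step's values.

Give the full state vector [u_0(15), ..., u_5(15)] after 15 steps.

Answer: [169, 180, 184, 154, 156, 155]

Derivation:
t=0: [126, 240, 142, 283, 97, 115]
t=1: [183, 187, 209, 136, 154, 181]
t=2: [265, 264, 246, 225, 244, 266]
t=3: [157, 154, 168, 196, 177, 155]
t=4: [245, 246, 255, 257, 266, 249]
t=5: [175, 172, 166, 160, 153, 167]
t=6: [268, 264, 260, 250, 244, 256]
t=7: [148, 152, 155, 168, 174, 163]
t=8: [236, 240, 242, 258, 265, 254]
t=9: [187, 183, 181, 162, 154, 165]
t=10: [268, 272, 275, 252, 246, 257]
t=11: [145, 141, 136, 165, 170, 158]
t=12: [229, 224, 218, 253, 257, 243]
t=13: [199, 206, 213, 171, 168, 184]
t=14: [251, 242, 237, 263, 261, 265]
t=15: [169, 180, 184, 154, 156, 155]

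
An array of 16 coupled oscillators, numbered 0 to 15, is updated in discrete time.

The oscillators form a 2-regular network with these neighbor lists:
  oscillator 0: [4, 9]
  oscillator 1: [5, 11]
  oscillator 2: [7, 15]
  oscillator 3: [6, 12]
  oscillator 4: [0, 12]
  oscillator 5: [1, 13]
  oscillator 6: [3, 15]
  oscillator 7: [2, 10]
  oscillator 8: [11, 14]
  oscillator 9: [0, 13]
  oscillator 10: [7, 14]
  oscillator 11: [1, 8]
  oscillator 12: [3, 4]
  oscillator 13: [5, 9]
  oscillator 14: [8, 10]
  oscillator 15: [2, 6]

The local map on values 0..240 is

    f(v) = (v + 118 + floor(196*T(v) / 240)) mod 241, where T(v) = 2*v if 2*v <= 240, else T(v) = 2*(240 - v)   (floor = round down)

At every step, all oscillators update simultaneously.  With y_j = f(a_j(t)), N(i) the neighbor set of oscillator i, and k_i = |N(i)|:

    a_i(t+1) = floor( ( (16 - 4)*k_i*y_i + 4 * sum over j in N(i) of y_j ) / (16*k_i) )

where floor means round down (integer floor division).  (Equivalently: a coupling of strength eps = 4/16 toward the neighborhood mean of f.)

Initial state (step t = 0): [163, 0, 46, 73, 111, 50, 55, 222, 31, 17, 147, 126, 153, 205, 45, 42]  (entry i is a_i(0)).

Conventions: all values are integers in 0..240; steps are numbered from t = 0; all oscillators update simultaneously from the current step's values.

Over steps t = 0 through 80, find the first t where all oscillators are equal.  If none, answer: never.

Simulating step by step:
t=0: [163, 0, 46, 73, 111, 50, 55, 222, 31, 17, 147, 126, 153, 205, 45, 42]  (not all equal)
t=1: [165, 113, 223, 75, 168, 38, 52, 147, 202, 159, 176, 181, 158, 125, 223, 203]  (not all equal)
t=2: [164, 177, 134, 78, 163, 208, 36, 166, 140, 170, 155, 154, 155, 190, 132, 122]  (not all equal)
t=3: [164, 155, 182, 109, 165, 140, 193, 166, 179, 159, 171, 170, 158, 148, 182, 192]  (not all equal)
t=4: [165, 170, 153, 162, 164, 178, 148, 161, 155, 168, 159, 161, 167, 174, 154, 147]  (not all equal)
t=5: [163, 161, 171, 166, 164, 156, 173, 167, 169, 161, 168, 166, 163, 158, 170, 174]  (not all equal)
t=6: [165, 166, 160, 162, 165, 169, 159, 162, 161, 166, 162, 163, 164, 168, 161, 158]  (not all equal)
t=7: [163, 163, 167, 166, 164, 161, 167, 166, 166, 163, 166, 165, 165, 162, 166, 167]  (not all equal)
t=8: [165, 165, 163, 163, 164, 166, 163, 163, 163, 165, 163, 164, 164, 166, 163, 163]  (not all equal)
t=9: [164, 164, 165, 165, 164, 163, 165, 165, 165, 163, 165, 164, 165, 163, 165, 165]  (not all equal)
t=10: [165, 165, 164, 164, 164, 165, 164, 164, 164, 165, 164, 164, 164, 165, 164, 164]  (not all equal)
t=11: [164, 164, 165, 165, 164, 164, 165, 165, 165, 164, 165, 164, 165, 164, 165, 165]  (not all equal)
t=12: [165, 165, 164, 164, 164, 165, 164, 164, 164, 165, 164, 164, 164, 165, 164, 164]  (not all equal)

Answer: never
Key observation: The state at step 10 reappears at step 12 — the system is in a cycle of period 2 from step 10 on.  No step 0..12 is synchronized, and the cycle repeats forever, so no step up to 80 (or ever) has all oscillators equal.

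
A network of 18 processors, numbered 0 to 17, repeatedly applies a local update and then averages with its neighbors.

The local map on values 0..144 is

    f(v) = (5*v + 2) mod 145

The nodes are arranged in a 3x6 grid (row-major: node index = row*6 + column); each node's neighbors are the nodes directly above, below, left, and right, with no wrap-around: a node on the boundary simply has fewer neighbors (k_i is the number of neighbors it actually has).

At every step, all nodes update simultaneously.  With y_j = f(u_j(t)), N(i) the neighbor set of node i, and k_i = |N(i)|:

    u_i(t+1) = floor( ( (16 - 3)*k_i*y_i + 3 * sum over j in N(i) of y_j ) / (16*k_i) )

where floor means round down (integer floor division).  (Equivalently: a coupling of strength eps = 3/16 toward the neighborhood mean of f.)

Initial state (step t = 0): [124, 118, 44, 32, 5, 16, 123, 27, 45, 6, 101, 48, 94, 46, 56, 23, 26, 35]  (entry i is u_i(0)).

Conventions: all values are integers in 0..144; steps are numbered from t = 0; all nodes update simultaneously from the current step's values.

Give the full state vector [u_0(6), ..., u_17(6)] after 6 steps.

Answer: [123, 86, 110, 21, 117, 75, 128, 66, 100, 67, 87, 90, 81, 34, 108, 91, 79, 90]

Derivation:
t=0: [124, 118, 44, 32, 5, 16, 123, 27, 45, 6, 101, 48, 94, 46, 56, 23, 26, 35]
t=1: [38, 25, 69, 22, 32, 78, 43, 121, 84, 39, 72, 90, 41, 90, 129, 113, 121, 47]
t=2: [56, 111, 69, 98, 31, 86, 67, 38, 116, 63, 63, 30, 58, 23, 72, 116, 40, 78]
t=3: [127, 114, 57, 52, 23, 117, 49, 51, 11, 26, 26, 22, 17, 102, 66, 11, 54, 88]
t=4: [68, 130, 134, 119, 111, 27, 98, 108, 66, 124, 130, 100, 87, 77, 46, 65, 115, 28]
t=5: [54, 74, 82, 29, 113, 129, 56, 99, 49, 42, 75, 76, 16, 91, 81, 47, 131, 134]
t=6: [123, 86, 110, 21, 117, 75, 128, 66, 100, 67, 87, 90, 81, 34, 108, 91, 79, 90]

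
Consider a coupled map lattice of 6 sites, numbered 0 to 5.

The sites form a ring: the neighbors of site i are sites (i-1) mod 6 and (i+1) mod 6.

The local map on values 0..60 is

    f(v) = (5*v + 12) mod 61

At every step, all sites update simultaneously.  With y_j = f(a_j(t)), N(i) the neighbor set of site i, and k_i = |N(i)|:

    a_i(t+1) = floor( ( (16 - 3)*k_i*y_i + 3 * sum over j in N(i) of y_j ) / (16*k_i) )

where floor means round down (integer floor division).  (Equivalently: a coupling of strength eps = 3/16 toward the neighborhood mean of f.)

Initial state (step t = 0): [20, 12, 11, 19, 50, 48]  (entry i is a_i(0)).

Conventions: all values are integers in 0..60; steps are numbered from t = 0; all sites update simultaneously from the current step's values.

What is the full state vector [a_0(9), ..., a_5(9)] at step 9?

Answer: [16, 14, 42, 33, 20, 24]

Derivation:
t=0: [20, 12, 11, 19, 50, 48]
t=1: [43, 14, 10, 39, 19, 12]
t=2: [38, 21, 5, 23, 40, 17]
t=3: [24, 50, 35, 10, 27, 33]
t=4: [14, 15, 5, 3, 25, 47]
t=5: [19, 26, 35, 26, 15, 5]
t=6: [42, 20, 7, 19, 26, 36]
t=7: [37, 49, 47, 43, 21, 12]
t=8: [13, 12, 7, 41, 50, 15]
t=9: [16, 14, 42, 33, 20, 24]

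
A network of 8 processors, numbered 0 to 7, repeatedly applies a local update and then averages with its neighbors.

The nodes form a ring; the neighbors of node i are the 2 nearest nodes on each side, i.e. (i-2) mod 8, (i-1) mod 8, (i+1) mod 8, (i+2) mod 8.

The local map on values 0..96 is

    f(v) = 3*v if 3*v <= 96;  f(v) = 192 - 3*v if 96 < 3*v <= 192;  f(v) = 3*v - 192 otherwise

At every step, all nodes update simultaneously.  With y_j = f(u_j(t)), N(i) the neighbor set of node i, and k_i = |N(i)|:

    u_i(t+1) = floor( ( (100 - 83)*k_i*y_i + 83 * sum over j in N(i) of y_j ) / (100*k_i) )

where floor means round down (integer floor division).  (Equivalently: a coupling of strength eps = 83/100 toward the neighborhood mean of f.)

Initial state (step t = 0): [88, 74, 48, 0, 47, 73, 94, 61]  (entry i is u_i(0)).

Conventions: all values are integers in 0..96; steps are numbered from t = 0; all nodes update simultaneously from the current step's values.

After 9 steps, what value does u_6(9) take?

Answer: u_6(9) = 69

Derivation:
t=0: [88, 74, 48, 0, 47, 73, 94, 61]
t=1: [48, 31, 39, 32, 42, 35, 48, 46]
t=2: [64, 72, 75, 82, 74, 69, 61, 66]
t=3: [14, 23, 28, 30, 28, 23, 12, 10]
t=4: [52, 62, 73, 78, 72, 61, 52, 49]
t=5: [29, 32, 27, 20, 27, 32, 29, 25]
t=6: [85, 79, 81, 83, 81, 79, 85, 88]
t=7: [58, 58, 53, 49, 53, 58, 58, 57]
t=8: [21, 27, 29, 28, 29, 27, 21, 18]
t=9: [69, 73, 80, 84, 80, 73, 69, 68]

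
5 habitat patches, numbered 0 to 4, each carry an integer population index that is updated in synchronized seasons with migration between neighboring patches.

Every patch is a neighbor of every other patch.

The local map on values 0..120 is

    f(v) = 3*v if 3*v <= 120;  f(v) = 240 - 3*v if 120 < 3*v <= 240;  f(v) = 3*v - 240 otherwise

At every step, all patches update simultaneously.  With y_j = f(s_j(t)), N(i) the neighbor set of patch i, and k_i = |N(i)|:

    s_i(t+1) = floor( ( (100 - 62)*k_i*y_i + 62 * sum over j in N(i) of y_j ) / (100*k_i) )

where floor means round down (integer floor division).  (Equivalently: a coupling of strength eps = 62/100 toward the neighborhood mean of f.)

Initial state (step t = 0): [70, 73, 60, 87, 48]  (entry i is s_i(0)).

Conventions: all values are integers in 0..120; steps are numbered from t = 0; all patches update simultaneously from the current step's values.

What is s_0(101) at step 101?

Answer: s_0(101) = 90
Key observation: The state at step 11, [90, 90, 91, 90, 91], reappears at step 13: the system is in a cycle of period 2 from step 11 on.  Therefore the state at step 101 equals the state at step 11 + ((101 - 11) mod 2) = 11, which is [90, 90, 91, 90, 91].

Derivation:
t=0: [70, 73, 60, 87, 48]
t=1: [42, 40, 48, 40, 56]
t=2: [106, 107, 102, 107, 97]
t=3: [72, 73, 70, 73, 66]
t=4: [26, 26, 28, 26, 30]
t=5: [80, 80, 82, 80, 83]
t=6: [2, 2, 3, 2, 4]
t=7: [7, 7, 8, 7, 8]
t=8: [21, 21, 22, 21, 22]
t=9: [63, 63, 64, 63, 64]
t=10: [50, 50, 49, 50, 49]
t=11: [90, 90, 91, 90, 91]
t=12: [30, 30, 31, 30, 31]
t=13: [90, 90, 91, 90, 91]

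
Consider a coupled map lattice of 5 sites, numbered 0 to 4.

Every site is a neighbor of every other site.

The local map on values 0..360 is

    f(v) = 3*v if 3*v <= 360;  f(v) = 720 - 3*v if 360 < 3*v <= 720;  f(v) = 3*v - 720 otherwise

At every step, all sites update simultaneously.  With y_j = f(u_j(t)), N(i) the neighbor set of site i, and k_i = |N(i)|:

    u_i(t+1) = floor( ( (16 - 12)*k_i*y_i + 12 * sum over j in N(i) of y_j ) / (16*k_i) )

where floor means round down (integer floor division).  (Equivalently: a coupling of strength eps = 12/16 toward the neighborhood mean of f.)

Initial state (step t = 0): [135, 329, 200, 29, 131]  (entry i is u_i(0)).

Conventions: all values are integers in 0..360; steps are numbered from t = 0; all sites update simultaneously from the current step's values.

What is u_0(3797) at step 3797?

Simulating step by step:
t=0: [135, 329, 200, 29, 131]
t=1: [228, 225, 216, 214, 229]
t=2: [51, 52, 54, 54, 51]
t=3: [156, 157, 157, 157, 156]
t=4: [250, 250, 250, 250, 250]
t=5: [30, 30, 30, 30, 30]
t=6: [90, 90, 90, 90, 90]
t=7: [270, 270, 270, 270, 270]
t=8: [90, 90, 90, 90, 90]

Answer: u_0(3797) = 270
Key observation: The state at step 6, [90, 90, 90, 90, 90], reappears at step 8: the system is in a cycle of period 2 from step 6 on.  Therefore the state at step 3797 equals the state at step 6 + ((3797 - 6) mod 2) = 7, which is [270, 270, 270, 270, 270].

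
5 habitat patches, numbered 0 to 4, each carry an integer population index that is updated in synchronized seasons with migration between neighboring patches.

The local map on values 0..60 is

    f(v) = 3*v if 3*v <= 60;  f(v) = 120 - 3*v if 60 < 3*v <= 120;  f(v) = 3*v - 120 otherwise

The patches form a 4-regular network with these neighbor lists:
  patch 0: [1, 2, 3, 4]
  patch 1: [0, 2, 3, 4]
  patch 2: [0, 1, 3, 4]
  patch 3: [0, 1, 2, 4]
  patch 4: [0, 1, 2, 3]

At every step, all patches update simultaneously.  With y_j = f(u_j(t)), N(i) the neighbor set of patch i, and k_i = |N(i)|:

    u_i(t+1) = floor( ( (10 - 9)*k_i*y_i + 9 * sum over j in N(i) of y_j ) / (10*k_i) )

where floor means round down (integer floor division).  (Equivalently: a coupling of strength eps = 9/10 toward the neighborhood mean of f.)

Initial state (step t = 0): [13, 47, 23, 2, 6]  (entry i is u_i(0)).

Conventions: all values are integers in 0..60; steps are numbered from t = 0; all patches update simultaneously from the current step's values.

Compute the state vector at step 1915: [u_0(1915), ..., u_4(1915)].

Simulating step by step:
t=0: [13, 47, 23, 2, 6]
t=1: [25, 27, 24, 29, 28]
t=2: [39, 40, 39, 41, 40]
t=3: [1, 2, 1, 1, 2]
t=4: [4, 3, 4, 4, 3]
t=5: [10, 11, 10, 10, 11]
t=6: [31, 30, 31, 31, 30]
t=7: [28, 27, 28, 28, 27]
t=8: [37, 36, 37, 37, 36]
t=9: [10, 9, 10, 10, 9]
t=10: [28, 29, 28, 28, 29]
t=11: [34, 35, 34, 34, 35]
t=12: [16, 17, 16, 16, 17]
t=13: [49, 48, 49, 49, 48]
t=14: [25, 26, 25, 25, 26]
t=15: [43, 44, 43, 43, 44]
t=16: [10, 9, 10, 10, 9]

Answer: [34, 35, 34, 34, 35]
Key observation: The state at step 9, [10, 9, 10, 10, 9], reappears at step 16: the system is in a cycle of period 7 from step 9 on.  Therefore the state at step 1915 equals the state at step 9 + ((1915 - 9) mod 7) = 11, which is [34, 35, 34, 34, 35].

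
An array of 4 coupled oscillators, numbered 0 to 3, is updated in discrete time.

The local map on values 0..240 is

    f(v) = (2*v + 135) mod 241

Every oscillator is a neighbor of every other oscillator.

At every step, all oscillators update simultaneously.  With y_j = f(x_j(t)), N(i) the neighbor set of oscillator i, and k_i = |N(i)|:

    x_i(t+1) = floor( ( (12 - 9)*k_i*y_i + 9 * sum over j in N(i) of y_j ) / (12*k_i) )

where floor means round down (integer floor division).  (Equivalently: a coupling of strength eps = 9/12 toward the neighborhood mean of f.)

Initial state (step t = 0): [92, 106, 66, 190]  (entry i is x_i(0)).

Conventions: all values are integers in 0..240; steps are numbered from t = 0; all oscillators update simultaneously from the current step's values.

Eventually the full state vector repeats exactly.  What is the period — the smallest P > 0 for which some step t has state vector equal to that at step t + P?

Answer: 24
Key observation: The state at step 1, [60, 60, 60, 60], reappears at step 25 — and no state repeats earlier — so the cycle the system enters has period 24.

Derivation:
t=0: [92, 106, 66, 190]
t=1: [60, 60, 60, 60]
t=2: [14, 14, 14, 14]
t=3: [163, 163, 163, 163]
t=4: [220, 220, 220, 220]
t=5: [93, 93, 93, 93]
t=6: [80, 80, 80, 80]
t=7: [54, 54, 54, 54]
t=8: [2, 2, 2, 2]
t=9: [139, 139, 139, 139]
t=10: [172, 172, 172, 172]
t=11: [238, 238, 238, 238]
t=12: [129, 129, 129, 129]
t=13: [152, 152, 152, 152]
t=14: [198, 198, 198, 198]
t=15: [49, 49, 49, 49]
t=16: [233, 233, 233, 233]
t=17: [119, 119, 119, 119]
t=18: [132, 132, 132, 132]
t=19: [158, 158, 158, 158]
t=20: [210, 210, 210, 210]
t=21: [73, 73, 73, 73]
t=22: [40, 40, 40, 40]
t=23: [215, 215, 215, 215]
t=24: [83, 83, 83, 83]
t=25: [60, 60, 60, 60]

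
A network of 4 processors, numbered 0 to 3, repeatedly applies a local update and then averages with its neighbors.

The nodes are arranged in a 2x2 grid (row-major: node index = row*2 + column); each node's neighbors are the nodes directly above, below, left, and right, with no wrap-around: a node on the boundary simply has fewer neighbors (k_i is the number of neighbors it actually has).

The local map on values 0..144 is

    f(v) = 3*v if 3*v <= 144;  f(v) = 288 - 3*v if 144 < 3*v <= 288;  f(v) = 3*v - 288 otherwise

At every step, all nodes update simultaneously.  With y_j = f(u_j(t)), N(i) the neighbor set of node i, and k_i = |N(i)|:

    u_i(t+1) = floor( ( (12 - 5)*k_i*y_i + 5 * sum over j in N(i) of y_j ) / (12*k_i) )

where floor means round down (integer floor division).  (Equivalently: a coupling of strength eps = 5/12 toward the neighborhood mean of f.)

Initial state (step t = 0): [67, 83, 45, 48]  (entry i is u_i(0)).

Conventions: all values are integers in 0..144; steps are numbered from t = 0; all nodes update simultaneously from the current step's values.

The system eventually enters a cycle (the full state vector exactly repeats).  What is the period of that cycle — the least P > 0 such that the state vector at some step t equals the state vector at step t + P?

Simulating step by step:
t=0: [67, 83, 45, 48]
t=1: [87, 70, 126, 120]
t=2: [50, 66, 73, 77]
t=3: [113, 93, 80, 66]
t=4: [41, 34, 57, 64]
t=5: [117, 105, 113, 101]
t=6: [53, 32, 46, 25]
t=7: [124, 98, 123, 92]
t=8: [67, 23, 67, 25]
t=9: [83, 74, 84, 76]
t=10: [44, 59, 41, 56]
t=11: [125, 117, 124, 118]
t=12: [81, 68, 80, 69]
t=13: [53, 75, 54, 74]
t=14: [114, 77, 114, 77]
t=15: [54, 56, 54, 56]
t=16: [124, 121, 124, 121]
t=17: [82, 76, 82, 76]
t=18: [45, 56, 45, 56]
t=19: [131, 123, 131, 123]
t=20: [100, 86, 100, 86]
t=21: [15, 26, 15, 26]
t=22: [51, 71, 51, 71]
t=23: [122, 87, 122, 87]
t=24: [67, 37, 67, 37]
t=25: [92, 106, 92, 106]
t=26: [15, 26, 15, 26]

Answer: 5
Key observation: The state at step 21, [15, 26, 15, 26], reappears at step 26 — and no state repeats earlier — so the cycle the system enters has period 5.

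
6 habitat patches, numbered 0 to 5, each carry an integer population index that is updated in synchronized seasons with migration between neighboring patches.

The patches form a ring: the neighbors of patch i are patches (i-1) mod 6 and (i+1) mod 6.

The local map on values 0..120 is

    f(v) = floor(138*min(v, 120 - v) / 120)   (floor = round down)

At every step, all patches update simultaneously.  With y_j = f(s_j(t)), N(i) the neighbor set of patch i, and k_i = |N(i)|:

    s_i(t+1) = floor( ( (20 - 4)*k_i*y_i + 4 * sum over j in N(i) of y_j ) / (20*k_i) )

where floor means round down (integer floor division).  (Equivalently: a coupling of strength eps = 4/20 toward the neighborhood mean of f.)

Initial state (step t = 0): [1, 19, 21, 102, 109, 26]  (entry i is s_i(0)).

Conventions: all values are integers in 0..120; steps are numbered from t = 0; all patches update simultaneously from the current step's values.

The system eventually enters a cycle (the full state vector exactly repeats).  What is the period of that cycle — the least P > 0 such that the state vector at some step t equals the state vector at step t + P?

Answer: 2
Key observation: The state at step 20, [65, 65, 64, 64, 64, 65], reappears at step 22 — and no state repeats earlier — so the cycle the system enters has period 2.

Derivation:
t=0: [1, 19, 21, 102, 109, 26]
t=1: [5, 19, 23, 19, 14, 24]
t=2: [8, 19, 25, 21, 17, 23]
t=3: [11, 20, 26, 23, 20, 23]
t=4: [14, 22, 28, 26, 23, 24]
t=5: [18, 24, 31, 29, 26, 25]
t=6: [21, 27, 34, 32, 29, 27]
t=7: [25, 31, 37, 36, 33, 30]
t=8: [29, 35, 41, 40, 37, 33]
t=9: [34, 40, 46, 45, 41, 37]
t=10: [40, 45, 51, 50, 46, 42]
t=11: [46, 51, 57, 56, 52, 48]
t=12: [52, 58, 64, 63, 59, 55]
t=13: [60, 65, 64, 65, 66, 63]
t=14: [68, 63, 63, 63, 62, 65]
t=15: [60, 64, 65, 65, 65, 62]
t=16: [68, 64, 63, 63, 63, 66]
t=17: [59, 63, 64, 65, 64, 62]
t=18: [66, 65, 64, 63, 64, 65]
t=19: [62, 63, 64, 64, 64, 63]
t=20: [65, 65, 64, 64, 64, 65]
t=21: [63, 63, 63, 64, 63, 63]
t=22: [65, 65, 64, 64, 64, 65]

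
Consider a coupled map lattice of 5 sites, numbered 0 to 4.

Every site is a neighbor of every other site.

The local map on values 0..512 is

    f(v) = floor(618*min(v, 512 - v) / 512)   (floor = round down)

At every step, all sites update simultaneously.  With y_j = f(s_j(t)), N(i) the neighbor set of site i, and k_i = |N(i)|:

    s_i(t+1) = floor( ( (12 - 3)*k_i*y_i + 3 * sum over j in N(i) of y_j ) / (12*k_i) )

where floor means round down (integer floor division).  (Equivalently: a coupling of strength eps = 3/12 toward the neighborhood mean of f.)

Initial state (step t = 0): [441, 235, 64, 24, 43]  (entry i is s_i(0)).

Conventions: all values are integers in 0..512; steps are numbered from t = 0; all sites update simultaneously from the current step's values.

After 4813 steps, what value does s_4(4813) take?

Answer: s_4(4813) = 298
Key observation: The state at step 19, [307, 307, 307, 307, 307], reappears at step 27: the system is in a cycle of period 8 from step 19 on.  Therefore the state at step 4813 equals the state at step 19 + ((4813 - 19) mod 8) = 21, which is [298, 298, 298, 298, 298].

Derivation:
t=0: [441, 235, 64, 24, 43]
t=1: [91, 227, 85, 52, 67]
t=2: [114, 226, 109, 81, 94]
t=3: [141, 233, 136, 113, 124]
t=4: [173, 249, 169, 149, 158]
t=5: [210, 273, 207, 190, 198]
t=6: [252, 276, 249, 236, 242]
t=7: [300, 286, 297, 286, 292]
t=8: [258, 269, 260, 269, 264]
t=9: [303, 294, 302, 294, 299]
t=10: [253, 261, 254, 261, 257]
t=11: [304, 302, 305, 302, 306]
t=12: [250, 252, 249, 252, 248]
t=13: [301, 303, 300, 303, 299]
t=14: [254, 252, 254, 252, 256]
t=15: [305, 304, 305, 304, 308]
t=16: [249, 250, 249, 250, 247]
t=17: [300, 300, 300, 300, 298]
t=18: [255, 255, 255, 255, 257]
t=19: [307, 307, 307, 307, 307]
t=20: [247, 247, 247, 247, 247]
t=21: [298, 298, 298, 298, 298]
t=22: [258, 258, 258, 258, 258]
t=23: [306, 306, 306, 306, 306]
t=24: [248, 248, 248, 248, 248]
t=25: [299, 299, 299, 299, 299]
t=26: [257, 257, 257, 257, 257]
t=27: [307, 307, 307, 307, 307]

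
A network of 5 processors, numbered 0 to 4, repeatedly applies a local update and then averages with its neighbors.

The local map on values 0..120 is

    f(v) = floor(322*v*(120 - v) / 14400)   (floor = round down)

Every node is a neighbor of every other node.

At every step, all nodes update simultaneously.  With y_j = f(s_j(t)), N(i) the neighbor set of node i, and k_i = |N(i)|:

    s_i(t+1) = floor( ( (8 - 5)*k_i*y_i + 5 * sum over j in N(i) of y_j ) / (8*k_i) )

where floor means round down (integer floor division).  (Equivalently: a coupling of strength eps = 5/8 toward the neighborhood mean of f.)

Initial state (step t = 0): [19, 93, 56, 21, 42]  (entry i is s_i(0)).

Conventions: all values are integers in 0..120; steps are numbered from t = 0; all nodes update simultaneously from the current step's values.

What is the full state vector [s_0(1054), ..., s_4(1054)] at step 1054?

Simulating step by step:
t=0: [19, 93, 56, 21, 42]
t=1: [55, 58, 63, 56, 62]
t=2: [79, 79, 79, 79, 79]
t=3: [72, 72, 72, 72, 72]
t=4: [77, 77, 77, 77, 77]
t=5: [74, 74, 74, 74, 74]
t=6: [76, 76, 76, 76, 76]
t=7: [74, 74, 74, 74, 74]

Answer: [76, 76, 76, 76, 76]
Key observation: The state at step 5, [74, 74, 74, 74, 74], reappears at step 7: the system is in a cycle of period 2 from step 5 on.  Therefore the state at step 1054 equals the state at step 5 + ((1054 - 5) mod 2) = 6, which is [76, 76, 76, 76, 76].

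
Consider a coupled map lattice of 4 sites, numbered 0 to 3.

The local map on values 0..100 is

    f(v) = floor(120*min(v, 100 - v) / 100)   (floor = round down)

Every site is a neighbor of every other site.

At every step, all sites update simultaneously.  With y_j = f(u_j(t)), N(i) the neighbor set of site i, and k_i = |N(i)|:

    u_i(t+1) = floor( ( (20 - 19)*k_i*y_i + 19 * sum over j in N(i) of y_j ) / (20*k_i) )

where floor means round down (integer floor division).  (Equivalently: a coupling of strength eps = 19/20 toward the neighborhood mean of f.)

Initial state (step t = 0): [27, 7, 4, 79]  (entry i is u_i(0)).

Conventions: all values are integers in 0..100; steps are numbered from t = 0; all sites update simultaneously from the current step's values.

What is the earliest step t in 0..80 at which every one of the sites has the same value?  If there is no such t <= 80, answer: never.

Simulating step by step:
t=0: [27, 7, 4, 79]  (not all equal)
t=1: [13, 19, 20, 15]  (not all equal)
t=2: [21, 19, 18, 20]  (not all equal)
t=3: [22, 23, 23, 22]  (not all equal)
t=4: [26, 26, 26, 26]  (all equal)

Answer: 4
Key observation: Synchronization is absorbing here: once all sites are equal they stay equal, and step 4 is the first all-equal step.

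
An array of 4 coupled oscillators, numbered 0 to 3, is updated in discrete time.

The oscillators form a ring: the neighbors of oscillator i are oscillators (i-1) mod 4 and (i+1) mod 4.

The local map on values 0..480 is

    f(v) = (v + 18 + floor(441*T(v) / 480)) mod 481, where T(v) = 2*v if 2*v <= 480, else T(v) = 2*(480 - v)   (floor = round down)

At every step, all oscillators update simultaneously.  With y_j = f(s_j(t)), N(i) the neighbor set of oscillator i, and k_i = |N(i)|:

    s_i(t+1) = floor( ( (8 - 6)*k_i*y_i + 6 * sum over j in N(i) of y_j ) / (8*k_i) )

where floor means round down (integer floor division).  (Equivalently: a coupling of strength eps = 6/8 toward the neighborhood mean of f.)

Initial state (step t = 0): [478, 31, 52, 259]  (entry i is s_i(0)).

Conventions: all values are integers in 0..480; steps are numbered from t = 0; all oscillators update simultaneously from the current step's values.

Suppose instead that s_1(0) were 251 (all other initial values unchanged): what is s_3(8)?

Simulating step by step:
t=0: [478, 251, 52, 259]
t=1: [158, 120, 195, 119]
t=2: [383, 298, 289, 297]
t=3: [151, 145, 171, 145]
t=4: [433, 282, 327, 282]
t=5: [150, 120, 172, 120]
t=6: [379, 265, 274, 265]
t=7: [173, 158, 195, 158]
t=8: [356, 160, 372, 160]

Answer: s_3(8) = 160
Key observation: This trace re-runs the system from the modified initial state.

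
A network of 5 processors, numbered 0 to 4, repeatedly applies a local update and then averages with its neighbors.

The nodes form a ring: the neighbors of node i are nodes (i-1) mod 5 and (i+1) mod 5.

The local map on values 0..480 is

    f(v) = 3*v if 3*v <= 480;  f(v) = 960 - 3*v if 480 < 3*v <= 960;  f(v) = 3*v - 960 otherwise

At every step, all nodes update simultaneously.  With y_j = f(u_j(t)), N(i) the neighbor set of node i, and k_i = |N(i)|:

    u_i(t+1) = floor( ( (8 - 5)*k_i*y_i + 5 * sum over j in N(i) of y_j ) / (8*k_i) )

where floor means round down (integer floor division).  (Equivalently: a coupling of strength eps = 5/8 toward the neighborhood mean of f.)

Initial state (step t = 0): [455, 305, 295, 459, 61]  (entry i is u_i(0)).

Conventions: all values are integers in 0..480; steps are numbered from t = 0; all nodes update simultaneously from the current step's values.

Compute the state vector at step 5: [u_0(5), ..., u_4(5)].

Simulating step by step:
t=0: [455, 305, 295, 459, 61]
t=1: [223, 166, 172, 237, 325]
t=2: [258, 402, 388, 236, 174]
t=3: [283, 214, 232, 295, 301]
t=4: [158, 236, 221, 128, 79]
t=5: [330, 335, 310, 310, 357]

Answer: [330, 335, 310, 310, 357]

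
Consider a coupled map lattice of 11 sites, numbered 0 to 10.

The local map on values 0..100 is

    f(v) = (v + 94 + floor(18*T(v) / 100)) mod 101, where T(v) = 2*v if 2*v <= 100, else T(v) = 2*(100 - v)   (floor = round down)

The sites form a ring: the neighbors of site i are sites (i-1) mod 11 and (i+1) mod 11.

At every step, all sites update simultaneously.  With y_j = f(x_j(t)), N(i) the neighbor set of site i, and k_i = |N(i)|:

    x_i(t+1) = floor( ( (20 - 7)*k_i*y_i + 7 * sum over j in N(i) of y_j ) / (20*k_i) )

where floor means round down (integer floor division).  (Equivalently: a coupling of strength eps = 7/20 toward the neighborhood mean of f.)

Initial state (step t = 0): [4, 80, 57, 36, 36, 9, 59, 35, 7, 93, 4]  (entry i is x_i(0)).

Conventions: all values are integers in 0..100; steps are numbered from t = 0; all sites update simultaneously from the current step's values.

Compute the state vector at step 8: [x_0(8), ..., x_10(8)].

Simulating step by step:
t=0: [4, 80, 57, 36, 36, 9, 59, 35, 7, 93, 4]
t=1: [95, 80, 63, 45, 34, 21, 50, 37, 23, 74, 97]
t=2: [87, 79, 68, 54, 38, 31, 50, 42, 36, 69, 88]
t=3: [83, 78, 71, 61, 45, 41, 54, 50, 48, 69, 82]
t=4: [81, 78, 73, 66, 55, 51, 60, 60, 61, 71, 79]
t=5: [79, 77, 74, 70, 64, 62, 65, 67, 68, 73, 78]
t=6: [78, 77, 75, 72, 69, 68, 69, 71, 72, 75, 77]
t=7: [78, 77, 76, 75, 73, 72, 73, 74, 75, 76, 77]
t=8: [78, 77, 77, 76, 75, 75, 75, 76, 76, 77, 77]

Answer: [78, 77, 77, 76, 75, 75, 75, 76, 76, 77, 77]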